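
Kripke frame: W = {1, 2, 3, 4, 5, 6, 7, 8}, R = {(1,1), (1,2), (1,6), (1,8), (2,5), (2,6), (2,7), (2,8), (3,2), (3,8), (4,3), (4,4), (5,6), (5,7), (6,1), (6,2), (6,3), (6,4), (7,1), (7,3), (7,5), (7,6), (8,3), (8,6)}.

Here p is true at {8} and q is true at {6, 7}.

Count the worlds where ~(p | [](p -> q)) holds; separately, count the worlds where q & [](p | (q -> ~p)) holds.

3 and 2

For ~(p | [](p -> q)):
1: p | [](p -> q) is F. ✓
2: p | [](p -> q) is F. ✓
3: p | [](p -> q) is F. ✓
4: p | [](p -> q) is T. ✗
5: p | [](p -> q) is T. ✗
6: p | [](p -> q) is T. ✗
7: p | [](p -> q) is T. ✗
8: p | [](p -> q) is T. ✗
— 3 worlds.
For q & [](p | (q -> ~p)):
1: q is F, [](p | (q -> ~p)) is T. ✗
2: q is F, [](p | (q -> ~p)) is T. ✗
3: q is F, [](p | (q -> ~p)) is T. ✗
4: q is F, [](p | (q -> ~p)) is T. ✗
5: q is F, [](p | (q -> ~p)) is T. ✗
6: q is T, [](p | (q -> ~p)) is T. ✓
7: q is T, [](p | (q -> ~p)) is T. ✓
8: q is F, [](p | (q -> ~p)) is T. ✗
— 2 worlds.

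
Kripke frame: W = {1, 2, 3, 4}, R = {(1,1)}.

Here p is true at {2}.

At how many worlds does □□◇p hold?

3

1: successors {1}; □◇p there: 1:F. ✗
2: no successors, so □□◇p holds vacuously. ✓
3: no successors, so □□◇p holds vacuously. ✓
4: no successors, so □□◇p holds vacuously. ✓
Satisfying worlds: {2, 3, 4}.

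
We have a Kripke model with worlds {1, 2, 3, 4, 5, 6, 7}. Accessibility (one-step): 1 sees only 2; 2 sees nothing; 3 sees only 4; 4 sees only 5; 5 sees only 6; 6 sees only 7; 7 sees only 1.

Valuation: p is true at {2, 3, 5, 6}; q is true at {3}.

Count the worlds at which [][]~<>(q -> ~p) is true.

3

1: successors {2}; []~<>(q -> ~p) there: 2:T. ✓
2: no successors, so [][]~<>(q -> ~p) holds vacuously. ✓
3: successors {4}; []~<>(q -> ~p) there: 4:F. ✗
4: successors {5}; []~<>(q -> ~p) there: 5:F. ✗
5: successors {6}; []~<>(q -> ~p) there: 6:F. ✗
6: successors {7}; []~<>(q -> ~p) there: 7:F. ✗
7: successors {1}; []~<>(q -> ~p) there: 1:T. ✓
Satisfying worlds: {1, 2, 7}.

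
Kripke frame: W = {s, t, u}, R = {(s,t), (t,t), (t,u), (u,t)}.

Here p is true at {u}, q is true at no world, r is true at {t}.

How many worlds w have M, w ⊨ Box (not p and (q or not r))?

s: successors {t}; not p and (q or not r) there: t:F. ✗
t: successors {t, u}; not p and (q or not r) there: t:F, u:F. ✗
u: successors {t}; not p and (q or not r) there: t:F. ✗
Satisfying worlds: ∅.

0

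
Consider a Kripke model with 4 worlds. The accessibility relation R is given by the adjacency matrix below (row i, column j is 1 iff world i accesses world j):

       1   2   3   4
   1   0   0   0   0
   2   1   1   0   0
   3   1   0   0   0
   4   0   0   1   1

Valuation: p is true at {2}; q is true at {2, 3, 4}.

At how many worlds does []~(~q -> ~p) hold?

1

1: no successors, so []~(~q -> ~p) holds vacuously. ✓
2: successors {1, 2}; ~(~q -> ~p) there: 1:F, 2:F. ✗
3: successors {1}; ~(~q -> ~p) there: 1:F. ✗
4: successors {3, 4}; ~(~q -> ~p) there: 3:F, 4:F. ✗
Satisfying worlds: {1}.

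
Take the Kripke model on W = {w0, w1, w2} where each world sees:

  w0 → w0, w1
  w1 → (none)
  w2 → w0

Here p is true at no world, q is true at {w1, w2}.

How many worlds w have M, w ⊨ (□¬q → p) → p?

2

w0: □¬q → p is T, p is F. ✗
w1: □¬q → p is F, p is F. ✓
w2: □¬q → p is F, p is F. ✓
Satisfying worlds: {w1, w2}.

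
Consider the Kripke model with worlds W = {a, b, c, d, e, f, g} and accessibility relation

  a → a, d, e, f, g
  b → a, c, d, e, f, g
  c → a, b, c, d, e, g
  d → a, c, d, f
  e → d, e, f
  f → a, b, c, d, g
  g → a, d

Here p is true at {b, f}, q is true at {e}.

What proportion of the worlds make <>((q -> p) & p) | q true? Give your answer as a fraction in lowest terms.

6/7

a: <>((q -> p) & p) is T, q is F. ✓
b: <>((q -> p) & p) is T, q is F. ✓
c: <>((q -> p) & p) is T, q is F. ✓
d: <>((q -> p) & p) is T, q is F. ✓
e: <>((q -> p) & p) is T, q is T. ✓
f: <>((q -> p) & p) is T, q is F. ✓
g: <>((q -> p) & p) is F, q is F. ✗
That's 6 of 7 worlds, so 6/7.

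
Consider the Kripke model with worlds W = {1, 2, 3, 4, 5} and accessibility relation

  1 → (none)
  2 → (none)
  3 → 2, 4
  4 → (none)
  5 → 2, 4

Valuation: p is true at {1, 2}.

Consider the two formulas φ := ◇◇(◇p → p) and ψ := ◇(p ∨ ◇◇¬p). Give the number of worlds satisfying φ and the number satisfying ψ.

For ◇◇(◇p → p):
1: no successors, so ◇◇(◇p → p) fails. ✗
2: no successors, so ◇◇(◇p → p) fails. ✗
3: successors {2, 4}; ◇(◇p → p) there: 2:F, 4:F. ✗
4: no successors, so ◇◇(◇p → p) fails. ✗
5: successors {2, 4}; ◇(◇p → p) there: 2:F, 4:F. ✗
— 0 worlds.
For ◇(p ∨ ◇◇¬p):
1: no successors, so ◇(p ∨ ◇◇¬p) fails. ✗
2: no successors, so ◇(p ∨ ◇◇¬p) fails. ✗
3: successors {2, 4}; p ∨ ◇◇¬p there: 2:T, 4:F. ✓
4: no successors, so ◇(p ∨ ◇◇¬p) fails. ✗
5: successors {2, 4}; p ∨ ◇◇¬p there: 2:T, 4:F. ✓
— 2 worlds.

0 and 2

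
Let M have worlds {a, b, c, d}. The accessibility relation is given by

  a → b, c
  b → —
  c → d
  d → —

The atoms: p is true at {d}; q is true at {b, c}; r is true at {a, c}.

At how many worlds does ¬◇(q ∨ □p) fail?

a: ◇(q ∨ □p) is T. ✗
b: ◇(q ∨ □p) is F. ✓
c: ◇(q ∨ □p) is T. ✗
d: ◇(q ∨ □p) is F. ✓
Satisfying worlds: {b, d}.
So ¬◇(q ∨ □p) fails at the other 2 worlds.

2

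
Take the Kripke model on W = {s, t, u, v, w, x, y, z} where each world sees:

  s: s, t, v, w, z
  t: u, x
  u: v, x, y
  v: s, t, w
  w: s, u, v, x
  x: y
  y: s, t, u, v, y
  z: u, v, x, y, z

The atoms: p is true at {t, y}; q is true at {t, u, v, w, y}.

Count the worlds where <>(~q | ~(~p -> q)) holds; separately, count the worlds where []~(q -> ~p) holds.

7 and 1

For <>(~q | ~(~p -> q)):
s: successors {s, t, v, w, z}; ~q | ~(~p -> q) there: s:T, t:F, v:F, w:F, z:T. ✓
t: successors {u, x}; ~q | ~(~p -> q) there: u:F, x:T. ✓
u: successors {v, x, y}; ~q | ~(~p -> q) there: v:F, x:T, y:F. ✓
v: successors {s, t, w}; ~q | ~(~p -> q) there: s:T, t:F, w:F. ✓
w: successors {s, u, v, x}; ~q | ~(~p -> q) there: s:T, u:F, v:F, x:T. ✓
x: successors {y}; ~q | ~(~p -> q) there: y:F. ✗
y: successors {s, t, u, v, y}; ~q | ~(~p -> q) there: s:T, t:F, u:F, v:F, y:F. ✓
z: successors {u, v, x, y, z}; ~q | ~(~p -> q) there: u:F, v:F, x:T, y:F, z:T. ✓
— 7 worlds.
For []~(q -> ~p):
s: successors {s, t, v, w, z}; ~(q -> ~p) there: s:F, t:T, v:F, w:F, z:F. ✗
t: successors {u, x}; ~(q -> ~p) there: u:F, x:F. ✗
u: successors {v, x, y}; ~(q -> ~p) there: v:F, x:F, y:T. ✗
v: successors {s, t, w}; ~(q -> ~p) there: s:F, t:T, w:F. ✗
w: successors {s, u, v, x}; ~(q -> ~p) there: s:F, u:F, v:F, x:F. ✗
x: successors {y}; ~(q -> ~p) there: y:T. ✓
y: successors {s, t, u, v, y}; ~(q -> ~p) there: s:F, t:T, u:F, v:F, y:T. ✗
z: successors {u, v, x, y, z}; ~(q -> ~p) there: u:F, v:F, x:F, y:T, z:F. ✗
— 1 world.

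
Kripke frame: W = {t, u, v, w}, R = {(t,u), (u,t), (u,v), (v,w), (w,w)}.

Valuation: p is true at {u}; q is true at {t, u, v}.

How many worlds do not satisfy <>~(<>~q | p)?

t: successors {u}; ~(<>~q | p) there: u:F. ✗
u: successors {t, v}; ~(<>~q | p) there: t:T, v:F. ✓
v: successors {w}; ~(<>~q | p) there: w:F. ✗
w: successors {w}; ~(<>~q | p) there: w:F. ✗
Satisfying worlds: {u}.
So <>~(<>~q | p) fails at the other 3 worlds.

3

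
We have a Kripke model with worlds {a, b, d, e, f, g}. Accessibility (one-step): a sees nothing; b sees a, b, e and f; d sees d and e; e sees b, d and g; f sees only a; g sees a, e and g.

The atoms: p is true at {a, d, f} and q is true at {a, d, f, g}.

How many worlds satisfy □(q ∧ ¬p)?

1

a: no successors, so □(q ∧ ¬p) holds vacuously. ✓
b: successors {a, b, e, f}; q ∧ ¬p there: a:F, b:F, e:F, f:F. ✗
d: successors {d, e}; q ∧ ¬p there: d:F, e:F. ✗
e: successors {b, d, g}; q ∧ ¬p there: b:F, d:F, g:T. ✗
f: successors {a}; q ∧ ¬p there: a:F. ✗
g: successors {a, e, g}; q ∧ ¬p there: a:F, e:F, g:T. ✗
Satisfying worlds: {a}.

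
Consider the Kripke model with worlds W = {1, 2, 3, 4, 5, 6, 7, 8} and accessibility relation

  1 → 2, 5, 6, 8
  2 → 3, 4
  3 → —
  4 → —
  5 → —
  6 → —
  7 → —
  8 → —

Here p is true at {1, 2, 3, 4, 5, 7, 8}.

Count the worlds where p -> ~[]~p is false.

1: p is T, ~[]~p is T. ✓
2: p is T, ~[]~p is T. ✓
3: p is T, ~[]~p is F. ✗
4: p is T, ~[]~p is F. ✗
5: p is T, ~[]~p is F. ✗
6: p is F, ~[]~p is F. ✓
7: p is T, ~[]~p is F. ✗
8: p is T, ~[]~p is F. ✗
Satisfying worlds: {1, 2, 6}.
So p -> ~[]~p fails at the other 5 worlds.

5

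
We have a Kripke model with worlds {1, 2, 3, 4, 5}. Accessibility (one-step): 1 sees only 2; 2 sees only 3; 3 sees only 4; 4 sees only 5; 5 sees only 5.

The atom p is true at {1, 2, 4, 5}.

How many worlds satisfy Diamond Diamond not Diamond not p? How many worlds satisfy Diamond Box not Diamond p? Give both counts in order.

For Diamond Diamond not Diamond not p:
1: successors {2}; Diamond not Diamond not p there: 2:T. ✓
2: successors {3}; Diamond not Diamond not p there: 3:T. ✓
3: successors {4}; Diamond not Diamond not p there: 4:T. ✓
4: successors {5}; Diamond not Diamond not p there: 5:T. ✓
5: successors {5}; Diamond not Diamond not p there: 5:T. ✓
— 5 worlds.
For Diamond Box not Diamond p:
1: successors {2}; Box not Diamond p there: 2:F. ✗
2: successors {3}; Box not Diamond p there: 3:F. ✗
3: successors {4}; Box not Diamond p there: 4:F. ✗
4: successors {5}; Box not Diamond p there: 5:F. ✗
5: successors {5}; Box not Diamond p there: 5:F. ✗
— 0 worlds.

5 and 0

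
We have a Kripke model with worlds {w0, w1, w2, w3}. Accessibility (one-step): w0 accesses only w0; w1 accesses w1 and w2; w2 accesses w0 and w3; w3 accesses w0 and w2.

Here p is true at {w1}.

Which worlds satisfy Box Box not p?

w0: successors {w0}; Box not p there: w0:T. ✓
w1: successors {w1, w2}; Box not p there: w1:F, w2:T. ✗
w2: successors {w0, w3}; Box not p there: w0:T, w3:T. ✓
w3: successors {w0, w2}; Box not p there: w0:T, w2:T. ✓

{w0, w2, w3}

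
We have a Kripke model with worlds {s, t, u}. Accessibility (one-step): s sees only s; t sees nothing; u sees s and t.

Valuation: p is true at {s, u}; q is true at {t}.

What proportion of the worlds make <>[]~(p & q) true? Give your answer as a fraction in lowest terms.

s: successors {s}; []~(p & q) there: s:T. ✓
t: no successors, so <>[]~(p & q) fails. ✗
u: successors {s, t}; []~(p & q) there: s:T, t:T. ✓
That's 2 of 3 worlds, so 2/3.

2/3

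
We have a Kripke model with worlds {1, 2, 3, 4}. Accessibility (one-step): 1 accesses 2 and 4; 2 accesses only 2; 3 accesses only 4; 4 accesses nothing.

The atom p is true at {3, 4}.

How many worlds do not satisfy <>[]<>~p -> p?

1: <>[]<>~p is T, p is F. ✗
2: <>[]<>~p is T, p is F. ✗
3: <>[]<>~p is T, p is T. ✓
4: <>[]<>~p is F, p is T. ✓
Satisfying worlds: {3, 4}.
So <>[]<>~p -> p fails at the other 2 worlds.

2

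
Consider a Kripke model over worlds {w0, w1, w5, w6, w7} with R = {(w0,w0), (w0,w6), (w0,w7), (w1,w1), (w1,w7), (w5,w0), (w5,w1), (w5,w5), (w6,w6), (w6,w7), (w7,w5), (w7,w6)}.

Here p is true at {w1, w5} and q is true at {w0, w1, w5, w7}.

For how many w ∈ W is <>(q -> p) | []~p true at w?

5

w0: <>(q -> p) is T, []~p is T. ✓
w1: <>(q -> p) is T, []~p is F. ✓
w5: <>(q -> p) is T, []~p is F. ✓
w6: <>(q -> p) is T, []~p is T. ✓
w7: <>(q -> p) is T, []~p is F. ✓
Satisfying worlds: {w0, w1, w5, w6, w7}.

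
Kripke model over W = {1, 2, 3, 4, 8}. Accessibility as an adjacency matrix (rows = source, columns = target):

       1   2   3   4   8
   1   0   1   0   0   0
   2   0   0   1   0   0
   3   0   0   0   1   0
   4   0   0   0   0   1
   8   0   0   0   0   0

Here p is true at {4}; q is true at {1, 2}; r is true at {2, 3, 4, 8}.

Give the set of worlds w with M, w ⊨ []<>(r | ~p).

{1, 2, 3, 8}

1: successors {2}; <>(r | ~p) there: 2:T. ✓
2: successors {3}; <>(r | ~p) there: 3:T. ✓
3: successors {4}; <>(r | ~p) there: 4:T. ✓
4: successors {8}; <>(r | ~p) there: 8:F. ✗
8: no successors, so []<>(r | ~p) holds vacuously. ✓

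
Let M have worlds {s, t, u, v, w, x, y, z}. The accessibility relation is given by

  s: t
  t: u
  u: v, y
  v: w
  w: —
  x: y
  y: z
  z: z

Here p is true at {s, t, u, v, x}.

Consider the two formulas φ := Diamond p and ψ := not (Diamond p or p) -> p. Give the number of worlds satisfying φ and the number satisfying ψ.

For Diamond p:
s: successors {t}; p there: t:T. ✓
t: successors {u}; p there: u:T. ✓
u: successors {v, y}; p there: v:T, y:F. ✓
v: successors {w}; p there: w:F. ✗
w: no successors, so Diamond p fails. ✗
x: successors {y}; p there: y:F. ✗
y: successors {z}; p there: z:F. ✗
z: successors {z}; p there: z:F. ✗
— 3 worlds.
For not (Diamond p or p) -> p:
s: not (Diamond p or p) is F, p is T. ✓
t: not (Diamond p or p) is F, p is T. ✓
u: not (Diamond p or p) is F, p is T. ✓
v: not (Diamond p or p) is F, p is T. ✓
w: not (Diamond p or p) is T, p is F. ✗
x: not (Diamond p or p) is F, p is T. ✓
y: not (Diamond p or p) is T, p is F. ✗
z: not (Diamond p or p) is T, p is F. ✗
— 5 worlds.

3 and 5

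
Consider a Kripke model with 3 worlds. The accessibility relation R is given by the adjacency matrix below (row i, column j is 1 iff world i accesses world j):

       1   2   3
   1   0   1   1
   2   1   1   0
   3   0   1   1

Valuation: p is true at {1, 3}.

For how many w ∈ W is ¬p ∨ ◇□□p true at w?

1

1: ¬p is F, ◇□□p is F. ✗
2: ¬p is T, ◇□□p is F. ✓
3: ¬p is F, ◇□□p is F. ✗
Satisfying worlds: {2}.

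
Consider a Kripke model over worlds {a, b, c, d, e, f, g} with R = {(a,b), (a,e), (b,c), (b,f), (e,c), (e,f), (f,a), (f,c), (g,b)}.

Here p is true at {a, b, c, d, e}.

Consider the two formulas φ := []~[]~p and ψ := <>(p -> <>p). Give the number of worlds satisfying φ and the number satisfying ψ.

For []~[]~p:
a: successors {b, e}; ~[]~p there: b:T, e:T. ✓
b: successors {c, f}; ~[]~p there: c:F, f:T. ✗
c: no successors, so []~[]~p holds vacuously. ✓
d: no successors, so []~[]~p holds vacuously. ✓
e: successors {c, f}; ~[]~p there: c:F, f:T. ✗
f: successors {a, c}; ~[]~p there: a:T, c:F. ✗
g: successors {b}; ~[]~p there: b:T. ✓
— 4 worlds.
For <>(p -> <>p):
a: successors {b, e}; p -> <>p there: b:T, e:T. ✓
b: successors {c, f}; p -> <>p there: c:F, f:T. ✓
c: no successors, so <>(p -> <>p) fails. ✗
d: no successors, so <>(p -> <>p) fails. ✗
e: successors {c, f}; p -> <>p there: c:F, f:T. ✓
f: successors {a, c}; p -> <>p there: a:T, c:F. ✓
g: successors {b}; p -> <>p there: b:T. ✓
— 5 worlds.

4 and 5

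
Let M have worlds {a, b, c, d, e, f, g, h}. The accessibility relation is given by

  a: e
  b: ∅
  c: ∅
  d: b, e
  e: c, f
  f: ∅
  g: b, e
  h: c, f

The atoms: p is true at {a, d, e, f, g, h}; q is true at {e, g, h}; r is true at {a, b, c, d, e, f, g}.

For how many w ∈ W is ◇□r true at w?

a: successors {e}; □r there: e:T. ✓
b: no successors, so ◇□r fails. ✗
c: no successors, so ◇□r fails. ✗
d: successors {b, e}; □r there: b:T, e:T. ✓
e: successors {c, f}; □r there: c:T, f:T. ✓
f: no successors, so ◇□r fails. ✗
g: successors {b, e}; □r there: b:T, e:T. ✓
h: successors {c, f}; □r there: c:T, f:T. ✓
Satisfying worlds: {a, d, e, g, h}.

5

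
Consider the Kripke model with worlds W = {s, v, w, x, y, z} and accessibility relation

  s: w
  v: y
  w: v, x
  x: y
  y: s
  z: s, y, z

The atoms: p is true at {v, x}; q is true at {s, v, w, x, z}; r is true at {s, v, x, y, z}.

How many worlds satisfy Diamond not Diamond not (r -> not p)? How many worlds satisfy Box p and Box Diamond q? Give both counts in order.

For Diamond not Diamond not (r -> not p):
s: successors {w}; not Diamond not (r -> not p) there: w:F. ✗
v: successors {y}; not Diamond not (r -> not p) there: y:T. ✓
w: successors {v, x}; not Diamond not (r -> not p) there: v:T, x:T. ✓
x: successors {y}; not Diamond not (r -> not p) there: y:T. ✓
y: successors {s}; not Diamond not (r -> not p) there: s:T. ✓
z: successors {s, y, z}; not Diamond not (r -> not p) there: s:T, y:T, z:T. ✓
— 5 worlds.
For Box p and Box Diamond q:
s: Box p is F, Box Diamond q is T. ✗
v: Box p is F, Box Diamond q is T. ✗
w: Box p is T, Box Diamond q is F. ✗
x: Box p is F, Box Diamond q is T. ✗
y: Box p is F, Box Diamond q is T. ✗
z: Box p is F, Box Diamond q is T. ✗
— 0 worlds.

5 and 0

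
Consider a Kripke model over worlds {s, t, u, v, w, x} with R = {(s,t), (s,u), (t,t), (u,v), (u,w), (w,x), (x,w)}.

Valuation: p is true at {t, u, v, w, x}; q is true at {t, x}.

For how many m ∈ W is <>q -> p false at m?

1

s: <>q is T, p is F. ✗
t: <>q is T, p is T. ✓
u: <>q is F, p is T. ✓
v: <>q is F, p is T. ✓
w: <>q is T, p is T. ✓
x: <>q is F, p is T. ✓
Satisfying worlds: {t, u, v, w, x}.
So <>q -> p fails at the other 1 world.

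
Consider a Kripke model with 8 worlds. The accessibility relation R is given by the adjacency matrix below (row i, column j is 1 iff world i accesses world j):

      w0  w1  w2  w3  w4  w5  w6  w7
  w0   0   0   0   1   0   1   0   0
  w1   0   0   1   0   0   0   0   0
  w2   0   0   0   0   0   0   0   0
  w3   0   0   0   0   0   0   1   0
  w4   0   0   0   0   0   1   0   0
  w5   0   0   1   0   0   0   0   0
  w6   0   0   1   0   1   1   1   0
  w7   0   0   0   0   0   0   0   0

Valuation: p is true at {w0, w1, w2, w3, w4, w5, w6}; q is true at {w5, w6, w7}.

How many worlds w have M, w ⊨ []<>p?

5

w0: successors {w3, w5}; <>p there: w3:T, w5:T. ✓
w1: successors {w2}; <>p there: w2:F. ✗
w2: no successors, so []<>p holds vacuously. ✓
w3: successors {w6}; <>p there: w6:T. ✓
w4: successors {w5}; <>p there: w5:T. ✓
w5: successors {w2}; <>p there: w2:F. ✗
w6: successors {w2, w4, w5, w6}; <>p there: w2:F, w4:T, w5:T, w6:T. ✗
w7: no successors, so []<>p holds vacuously. ✓
Satisfying worlds: {w0, w2, w3, w4, w7}.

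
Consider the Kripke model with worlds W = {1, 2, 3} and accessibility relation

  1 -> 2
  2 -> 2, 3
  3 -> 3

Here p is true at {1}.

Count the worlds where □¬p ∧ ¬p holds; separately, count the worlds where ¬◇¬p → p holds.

For □¬p ∧ ¬p:
1: □¬p is T, ¬p is F. ✗
2: □¬p is T, ¬p is T. ✓
3: □¬p is T, ¬p is T. ✓
— 2 worlds.
For ¬◇¬p → p:
1: ¬◇¬p is F, p is T. ✓
2: ¬◇¬p is F, p is F. ✓
3: ¬◇¬p is F, p is F. ✓
— 3 worlds.

2 and 3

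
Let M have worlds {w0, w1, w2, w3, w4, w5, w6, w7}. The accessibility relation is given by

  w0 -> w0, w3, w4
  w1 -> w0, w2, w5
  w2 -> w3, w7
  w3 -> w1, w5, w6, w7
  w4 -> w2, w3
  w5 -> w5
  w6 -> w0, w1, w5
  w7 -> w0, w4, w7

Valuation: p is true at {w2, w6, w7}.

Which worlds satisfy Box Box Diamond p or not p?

{w0, w1, w3, w4, w5}

w0: Box Box Diamond p is F, not p is T. ✓
w1: Box Box Diamond p is F, not p is T. ✓
w2: Box Box Diamond p is F, not p is F. ✗
w3: Box Box Diamond p is F, not p is T. ✓
w4: Box Box Diamond p is F, not p is T. ✓
w5: Box Box Diamond p is F, not p is T. ✓
w6: Box Box Diamond p is F, not p is F. ✗
w7: Box Box Diamond p is F, not p is F. ✗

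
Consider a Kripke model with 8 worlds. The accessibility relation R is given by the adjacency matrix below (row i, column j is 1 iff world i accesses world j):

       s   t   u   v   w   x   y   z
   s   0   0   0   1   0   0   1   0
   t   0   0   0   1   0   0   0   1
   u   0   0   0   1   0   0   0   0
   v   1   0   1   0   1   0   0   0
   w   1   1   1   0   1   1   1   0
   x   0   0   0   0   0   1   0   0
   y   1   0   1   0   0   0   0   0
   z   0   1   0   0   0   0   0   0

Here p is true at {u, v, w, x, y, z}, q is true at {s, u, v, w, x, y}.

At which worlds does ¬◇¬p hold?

{s, t, u, x}

s: ◇¬p is F. ✓
t: ◇¬p is F. ✓
u: ◇¬p is F. ✓
v: ◇¬p is T. ✗
w: ◇¬p is T. ✗
x: ◇¬p is F. ✓
y: ◇¬p is T. ✗
z: ◇¬p is T. ✗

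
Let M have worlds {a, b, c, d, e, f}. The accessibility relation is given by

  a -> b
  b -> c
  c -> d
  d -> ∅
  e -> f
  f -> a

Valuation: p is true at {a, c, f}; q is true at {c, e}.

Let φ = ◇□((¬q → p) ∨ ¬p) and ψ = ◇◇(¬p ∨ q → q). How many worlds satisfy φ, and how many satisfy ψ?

For ◇□((¬q → p) ∨ ¬p):
a: successors {b}; □((¬q → p) ∨ ¬p) there: b:T. ✓
b: successors {c}; □((¬q → p) ∨ ¬p) there: c:T. ✓
c: successors {d}; □((¬q → p) ∨ ¬p) there: d:T. ✓
d: no successors, so ◇□((¬q → p) ∨ ¬p) fails. ✗
e: successors {f}; □((¬q → p) ∨ ¬p) there: f:T. ✓
f: successors {a}; □((¬q → p) ∨ ¬p) there: a:T. ✓
— 5 worlds.
For ◇◇(¬p ∨ q → q):
a: successors {b}; ◇(¬p ∨ q → q) there: b:T. ✓
b: successors {c}; ◇(¬p ∨ q → q) there: c:F. ✗
c: successors {d}; ◇(¬p ∨ q → q) there: d:F. ✗
d: no successors, so ◇◇(¬p ∨ q → q) fails. ✗
e: successors {f}; ◇(¬p ∨ q → q) there: f:T. ✓
f: successors {a}; ◇(¬p ∨ q → q) there: a:F. ✗
— 2 worlds.

5 and 2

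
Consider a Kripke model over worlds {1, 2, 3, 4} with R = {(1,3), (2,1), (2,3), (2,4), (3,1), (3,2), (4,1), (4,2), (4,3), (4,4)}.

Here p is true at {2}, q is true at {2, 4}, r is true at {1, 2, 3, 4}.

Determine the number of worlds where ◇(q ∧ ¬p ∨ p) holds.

1: successors {3}; q ∧ ¬p ∨ p there: 3:F. ✗
2: successors {1, 3, 4}; q ∧ ¬p ∨ p there: 1:F, 3:F, 4:T. ✓
3: successors {1, 2}; q ∧ ¬p ∨ p there: 1:F, 2:T. ✓
4: successors {1, 2, 3, 4}; q ∧ ¬p ∨ p there: 1:F, 2:T, 3:F, 4:T. ✓
Satisfying worlds: {2, 3, 4}.

3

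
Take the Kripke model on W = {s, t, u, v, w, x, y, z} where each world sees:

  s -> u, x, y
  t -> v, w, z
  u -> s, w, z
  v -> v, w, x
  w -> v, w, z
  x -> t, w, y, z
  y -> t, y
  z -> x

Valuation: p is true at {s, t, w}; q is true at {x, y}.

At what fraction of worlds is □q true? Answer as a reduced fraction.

s: successors {u, x, y}; q there: u:F, x:T, y:T. ✗
t: successors {v, w, z}; q there: v:F, w:F, z:F. ✗
u: successors {s, w, z}; q there: s:F, w:F, z:F. ✗
v: successors {v, w, x}; q there: v:F, w:F, x:T. ✗
w: successors {v, w, z}; q there: v:F, w:F, z:F. ✗
x: successors {t, w, y, z}; q there: t:F, w:F, y:T, z:F. ✗
y: successors {t, y}; q there: t:F, y:T. ✗
z: successors {x}; q there: x:T. ✓
That's 1 of 8 worlds, so 1/8.

1/8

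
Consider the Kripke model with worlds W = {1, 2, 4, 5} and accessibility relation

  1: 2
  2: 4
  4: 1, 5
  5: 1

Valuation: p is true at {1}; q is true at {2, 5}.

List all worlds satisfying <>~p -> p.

1: <>~p is T, p is T. ✓
2: <>~p is T, p is F. ✗
4: <>~p is T, p is F. ✗
5: <>~p is F, p is F. ✓

{1, 5}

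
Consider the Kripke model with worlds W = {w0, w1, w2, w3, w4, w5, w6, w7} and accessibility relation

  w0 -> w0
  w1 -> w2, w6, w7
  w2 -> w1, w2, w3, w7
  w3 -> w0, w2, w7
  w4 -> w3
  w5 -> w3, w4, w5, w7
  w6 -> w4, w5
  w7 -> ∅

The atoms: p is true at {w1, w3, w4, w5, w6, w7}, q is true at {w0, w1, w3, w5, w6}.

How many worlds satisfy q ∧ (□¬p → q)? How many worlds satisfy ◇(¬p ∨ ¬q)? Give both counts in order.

5 and 6

For q ∧ (□¬p → q):
w0: q is T, □¬p → q is T. ✓
w1: q is T, □¬p → q is T. ✓
w2: q is F, □¬p → q is T. ✗
w3: q is T, □¬p → q is T. ✓
w4: q is F, □¬p → q is T. ✗
w5: q is T, □¬p → q is T. ✓
w6: q is T, □¬p → q is T. ✓
w7: q is F, □¬p → q is F. ✗
— 5 worlds.
For ◇(¬p ∨ ¬q):
w0: successors {w0}; ¬p ∨ ¬q there: w0:T. ✓
w1: successors {w2, w6, w7}; ¬p ∨ ¬q there: w2:T, w6:F, w7:T. ✓
w2: successors {w1, w2, w3, w7}; ¬p ∨ ¬q there: w1:F, w2:T, w3:F, w7:T. ✓
w3: successors {w0, w2, w7}; ¬p ∨ ¬q there: w0:T, w2:T, w7:T. ✓
w4: successors {w3}; ¬p ∨ ¬q there: w3:F. ✗
w5: successors {w3, w4, w5, w7}; ¬p ∨ ¬q there: w3:F, w4:T, w5:F, w7:T. ✓
w6: successors {w4, w5}; ¬p ∨ ¬q there: w4:T, w5:F. ✓
w7: no successors, so ◇(¬p ∨ ¬q) fails. ✗
— 6 worlds.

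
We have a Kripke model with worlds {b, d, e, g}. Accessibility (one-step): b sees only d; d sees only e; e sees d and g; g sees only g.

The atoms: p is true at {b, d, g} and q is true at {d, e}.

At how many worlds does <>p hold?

3

b: successors {d}; p there: d:T. ✓
d: successors {e}; p there: e:F. ✗
e: successors {d, g}; p there: d:T, g:T. ✓
g: successors {g}; p there: g:T. ✓
Satisfying worlds: {b, e, g}.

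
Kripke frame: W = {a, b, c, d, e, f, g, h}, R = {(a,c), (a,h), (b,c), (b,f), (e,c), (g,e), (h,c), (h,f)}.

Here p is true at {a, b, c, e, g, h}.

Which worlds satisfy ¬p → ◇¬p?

{a, b, c, e, g, h}

a: ¬p is F, ◇¬p is F. ✓
b: ¬p is F, ◇¬p is T. ✓
c: ¬p is F, ◇¬p is F. ✓
d: ¬p is T, ◇¬p is F. ✗
e: ¬p is F, ◇¬p is F. ✓
f: ¬p is T, ◇¬p is F. ✗
g: ¬p is F, ◇¬p is F. ✓
h: ¬p is F, ◇¬p is T. ✓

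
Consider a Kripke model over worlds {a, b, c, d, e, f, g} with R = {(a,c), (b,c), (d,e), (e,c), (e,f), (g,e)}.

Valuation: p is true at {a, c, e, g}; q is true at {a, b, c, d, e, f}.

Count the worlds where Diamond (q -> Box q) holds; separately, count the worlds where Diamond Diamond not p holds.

5 and 2

For Diamond (q -> Box q):
a: successors {c}; q -> Box q there: c:T. ✓
b: successors {c}; q -> Box q there: c:T. ✓
c: no successors, so Diamond (q -> Box q) fails. ✗
d: successors {e}; q -> Box q there: e:T. ✓
e: successors {c, f}; q -> Box q there: c:T, f:T. ✓
f: no successors, so Diamond (q -> Box q) fails. ✗
g: successors {e}; q -> Box q there: e:T. ✓
— 5 worlds.
For Diamond Diamond not p:
a: successors {c}; Diamond not p there: c:F. ✗
b: successors {c}; Diamond not p there: c:F. ✗
c: no successors, so Diamond Diamond not p fails. ✗
d: successors {e}; Diamond not p there: e:T. ✓
e: successors {c, f}; Diamond not p there: c:F, f:F. ✗
f: no successors, so Diamond Diamond not p fails. ✗
g: successors {e}; Diamond not p there: e:T. ✓
— 2 worlds.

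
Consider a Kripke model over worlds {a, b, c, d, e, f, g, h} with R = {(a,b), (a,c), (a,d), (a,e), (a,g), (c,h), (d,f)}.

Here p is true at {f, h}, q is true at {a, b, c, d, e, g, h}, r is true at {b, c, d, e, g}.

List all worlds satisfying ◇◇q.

a: successors {b, c, d, e, g}; ◇q there: b:F, c:T, d:F, e:F, g:F. ✓
b: no successors, so ◇◇q fails. ✗
c: successors {h}; ◇q there: h:F. ✗
d: successors {f}; ◇q there: f:F. ✗
e: no successors, so ◇◇q fails. ✗
f: no successors, so ◇◇q fails. ✗
g: no successors, so ◇◇q fails. ✗
h: no successors, so ◇◇q fails. ✗

{a}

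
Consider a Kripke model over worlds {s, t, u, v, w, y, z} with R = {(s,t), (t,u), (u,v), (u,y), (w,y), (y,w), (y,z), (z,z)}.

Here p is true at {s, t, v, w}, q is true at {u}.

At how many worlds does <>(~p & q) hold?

s: successors {t}; ~p & q there: t:F. ✗
t: successors {u}; ~p & q there: u:T. ✓
u: successors {v, y}; ~p & q there: v:F, y:F. ✗
v: no successors, so <>(~p & q) fails. ✗
w: successors {y}; ~p & q there: y:F. ✗
y: successors {w, z}; ~p & q there: w:F, z:F. ✗
z: successors {z}; ~p & q there: z:F. ✗
Satisfying worlds: {t}.

1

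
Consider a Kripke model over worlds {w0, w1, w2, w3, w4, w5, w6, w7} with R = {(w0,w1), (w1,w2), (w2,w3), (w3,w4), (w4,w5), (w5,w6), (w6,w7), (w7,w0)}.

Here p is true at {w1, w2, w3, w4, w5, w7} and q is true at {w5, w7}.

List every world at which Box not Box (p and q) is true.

w0: successors {w1}; not Box (p and q) there: w1:T. ✓
w1: successors {w2}; not Box (p and q) there: w2:T. ✓
w2: successors {w3}; not Box (p and q) there: w3:T. ✓
w3: successors {w4}; not Box (p and q) there: w4:F. ✗
w4: successors {w5}; not Box (p and q) there: w5:T. ✓
w5: successors {w6}; not Box (p and q) there: w6:F. ✗
w6: successors {w7}; not Box (p and q) there: w7:T. ✓
w7: successors {w0}; not Box (p and q) there: w0:T. ✓

{w0, w1, w2, w4, w6, w7}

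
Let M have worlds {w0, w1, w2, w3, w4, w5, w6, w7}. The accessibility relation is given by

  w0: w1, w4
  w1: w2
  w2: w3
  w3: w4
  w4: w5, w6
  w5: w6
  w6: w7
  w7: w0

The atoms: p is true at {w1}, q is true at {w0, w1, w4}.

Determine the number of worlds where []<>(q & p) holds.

w0: successors {w1, w4}; <>(q & p) there: w1:F, w4:F. ✗
w1: successors {w2}; <>(q & p) there: w2:F. ✗
w2: successors {w3}; <>(q & p) there: w3:F. ✗
w3: successors {w4}; <>(q & p) there: w4:F. ✗
w4: successors {w5, w6}; <>(q & p) there: w5:F, w6:F. ✗
w5: successors {w6}; <>(q & p) there: w6:F. ✗
w6: successors {w7}; <>(q & p) there: w7:F. ✗
w7: successors {w0}; <>(q & p) there: w0:T. ✓
Satisfying worlds: {w7}.

1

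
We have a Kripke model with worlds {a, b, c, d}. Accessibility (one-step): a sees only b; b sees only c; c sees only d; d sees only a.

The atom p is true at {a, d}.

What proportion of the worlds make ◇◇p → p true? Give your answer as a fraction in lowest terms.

a: ◇◇p is F, p is T. ✓
b: ◇◇p is T, p is F. ✗
c: ◇◇p is T, p is F. ✗
d: ◇◇p is F, p is T. ✓
That's 2 of 4 worlds, so 2/4 = 1/2.

1/2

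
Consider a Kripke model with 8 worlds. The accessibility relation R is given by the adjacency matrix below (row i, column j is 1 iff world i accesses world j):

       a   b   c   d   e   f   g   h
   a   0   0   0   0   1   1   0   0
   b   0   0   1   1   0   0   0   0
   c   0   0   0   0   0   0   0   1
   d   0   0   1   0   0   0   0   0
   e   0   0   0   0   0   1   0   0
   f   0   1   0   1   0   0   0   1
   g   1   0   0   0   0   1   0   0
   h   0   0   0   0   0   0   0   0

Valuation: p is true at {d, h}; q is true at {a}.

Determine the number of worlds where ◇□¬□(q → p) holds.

2

a: successors {e, f}; □¬□(q → p) there: e:F, f:F. ✗
b: successors {c, d}; □¬□(q → p) there: c:F, d:F. ✗
c: successors {h}; □¬□(q → p) there: h:T. ✓
d: successors {c}; □¬□(q → p) there: c:F. ✗
e: successors {f}; □¬□(q → p) there: f:F. ✗
f: successors {b, d, h}; □¬□(q → p) there: b:F, d:F, h:T. ✓
g: successors {a, f}; □¬□(q → p) there: a:F, f:F. ✗
h: no successors, so ◇□¬□(q → p) fails. ✗
Satisfying worlds: {c, f}.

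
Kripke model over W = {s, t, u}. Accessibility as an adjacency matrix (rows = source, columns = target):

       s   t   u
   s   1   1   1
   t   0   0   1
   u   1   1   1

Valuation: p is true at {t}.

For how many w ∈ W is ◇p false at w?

1

s: successors {s, t, u}; p there: s:F, t:T, u:F. ✓
t: successors {u}; p there: u:F. ✗
u: successors {s, t, u}; p there: s:F, t:T, u:F. ✓
Satisfying worlds: {s, u}.
So ◇p fails at the other 1 world.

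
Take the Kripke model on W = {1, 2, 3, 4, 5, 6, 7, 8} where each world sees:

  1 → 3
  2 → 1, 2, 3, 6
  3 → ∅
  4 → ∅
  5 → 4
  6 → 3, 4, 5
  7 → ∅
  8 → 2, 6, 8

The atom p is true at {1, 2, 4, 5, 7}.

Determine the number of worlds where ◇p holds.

4

1: successors {3}; p there: 3:F. ✗
2: successors {1, 2, 3, 6}; p there: 1:T, 2:T, 3:F, 6:F. ✓
3: no successors, so ◇p fails. ✗
4: no successors, so ◇p fails. ✗
5: successors {4}; p there: 4:T. ✓
6: successors {3, 4, 5}; p there: 3:F, 4:T, 5:T. ✓
7: no successors, so ◇p fails. ✗
8: successors {2, 6, 8}; p there: 2:T, 6:F, 8:F. ✓
Satisfying worlds: {2, 5, 6, 8}.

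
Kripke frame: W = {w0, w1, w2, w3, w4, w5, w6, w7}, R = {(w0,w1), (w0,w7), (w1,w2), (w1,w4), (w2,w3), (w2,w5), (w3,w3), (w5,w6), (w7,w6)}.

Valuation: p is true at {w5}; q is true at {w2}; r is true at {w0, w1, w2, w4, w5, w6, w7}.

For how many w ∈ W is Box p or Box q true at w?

2

w0: Box p is F, Box q is F. ✗
w1: Box p is F, Box q is F. ✗
w2: Box p is F, Box q is F. ✗
w3: Box p is F, Box q is F. ✗
w4: Box p is T, Box q is T. ✓
w5: Box p is F, Box q is F. ✗
w6: Box p is T, Box q is T. ✓
w7: Box p is F, Box q is F. ✗
Satisfying worlds: {w4, w6}.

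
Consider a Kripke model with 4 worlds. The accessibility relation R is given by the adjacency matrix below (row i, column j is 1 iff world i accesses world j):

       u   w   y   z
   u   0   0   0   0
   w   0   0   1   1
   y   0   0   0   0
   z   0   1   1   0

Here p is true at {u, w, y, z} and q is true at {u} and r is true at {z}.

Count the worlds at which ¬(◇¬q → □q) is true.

2

u: ◇¬q → □q is T. ✗
w: ◇¬q → □q is F. ✓
y: ◇¬q → □q is T. ✗
z: ◇¬q → □q is F. ✓
Satisfying worlds: {w, z}.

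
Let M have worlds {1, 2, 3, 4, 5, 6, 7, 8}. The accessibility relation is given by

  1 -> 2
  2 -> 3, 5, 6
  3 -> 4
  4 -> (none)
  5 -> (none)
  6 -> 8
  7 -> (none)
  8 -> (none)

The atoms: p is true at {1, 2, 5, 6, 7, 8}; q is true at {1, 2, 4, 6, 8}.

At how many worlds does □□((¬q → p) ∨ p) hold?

1: successors {2}; □((¬q → p) ∨ p) there: 2:F. ✗
2: successors {3, 5, 6}; □((¬q → p) ∨ p) there: 3:T, 5:T, 6:T. ✓
3: successors {4}; □((¬q → p) ∨ p) there: 4:T. ✓
4: no successors, so □□((¬q → p) ∨ p) holds vacuously. ✓
5: no successors, so □□((¬q → p) ∨ p) holds vacuously. ✓
6: successors {8}; □((¬q → p) ∨ p) there: 8:T. ✓
7: no successors, so □□((¬q → p) ∨ p) holds vacuously. ✓
8: no successors, so □□((¬q → p) ∨ p) holds vacuously. ✓
Satisfying worlds: {2, 3, 4, 5, 6, 7, 8}.

7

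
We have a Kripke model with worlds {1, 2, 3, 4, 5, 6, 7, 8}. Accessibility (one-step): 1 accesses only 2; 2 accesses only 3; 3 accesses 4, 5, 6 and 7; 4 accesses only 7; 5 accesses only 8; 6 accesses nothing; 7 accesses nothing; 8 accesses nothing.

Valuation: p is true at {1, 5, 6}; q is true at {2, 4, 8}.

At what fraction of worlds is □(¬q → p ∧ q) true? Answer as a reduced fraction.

5/8

1: successors {2}; ¬q → p ∧ q there: 2:T. ✓
2: successors {3}; ¬q → p ∧ q there: 3:F. ✗
3: successors {4, 5, 6, 7}; ¬q → p ∧ q there: 4:T, 5:F, 6:F, 7:F. ✗
4: successors {7}; ¬q → p ∧ q there: 7:F. ✗
5: successors {8}; ¬q → p ∧ q there: 8:T. ✓
6: no successors, so □(¬q → p ∧ q) holds vacuously. ✓
7: no successors, so □(¬q → p ∧ q) holds vacuously. ✓
8: no successors, so □(¬q → p ∧ q) holds vacuously. ✓
That's 5 of 8 worlds, so 5/8.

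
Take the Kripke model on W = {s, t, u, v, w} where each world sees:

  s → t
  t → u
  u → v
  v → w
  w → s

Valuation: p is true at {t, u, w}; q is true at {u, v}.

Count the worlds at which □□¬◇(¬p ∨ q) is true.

s: successors {t}; □¬◇(¬p ∨ q) there: t:F. ✗
t: successors {u}; □¬◇(¬p ∨ q) there: u:T. ✓
u: successors {v}; □¬◇(¬p ∨ q) there: v:F. ✗
v: successors {w}; □¬◇(¬p ∨ q) there: w:T. ✓
w: successors {s}; □¬◇(¬p ∨ q) there: s:F. ✗
Satisfying worlds: {t, v}.

2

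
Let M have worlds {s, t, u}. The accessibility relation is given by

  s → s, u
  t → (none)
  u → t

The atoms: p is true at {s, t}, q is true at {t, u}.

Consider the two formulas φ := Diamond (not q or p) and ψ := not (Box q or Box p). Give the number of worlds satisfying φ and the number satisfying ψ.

2 and 1

For Diamond (not q or p):
s: successors {s, u}; not q or p there: s:T, u:F. ✓
t: no successors, so Diamond (not q or p) fails. ✗
u: successors {t}; not q or p there: t:T. ✓
— 2 worlds.
For not (Box q or Box p):
s: Box q or Box p is F. ✓
t: Box q or Box p is T. ✗
u: Box q or Box p is T. ✗
— 1 world.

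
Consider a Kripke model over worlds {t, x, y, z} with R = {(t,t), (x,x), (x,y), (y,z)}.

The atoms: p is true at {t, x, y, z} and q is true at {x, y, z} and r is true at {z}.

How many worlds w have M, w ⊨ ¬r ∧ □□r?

1

t: ¬r is T, □□r is F. ✗
x: ¬r is T, □□r is F. ✗
y: ¬r is T, □□r is T. ✓
z: ¬r is F, □□r is T. ✗
Satisfying worlds: {y}.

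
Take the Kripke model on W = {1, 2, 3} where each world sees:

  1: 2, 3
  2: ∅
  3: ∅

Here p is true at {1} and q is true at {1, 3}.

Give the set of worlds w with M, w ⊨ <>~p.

1: successors {2, 3}; ~p there: 2:T, 3:T. ✓
2: no successors, so <>~p fails. ✗
3: no successors, so <>~p fails. ✗

{1}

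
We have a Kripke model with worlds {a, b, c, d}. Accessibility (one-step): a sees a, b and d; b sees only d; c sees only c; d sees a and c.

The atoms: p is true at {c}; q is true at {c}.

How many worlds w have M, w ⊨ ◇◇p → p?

a: ◇◇p is T, p is F. ✗
b: ◇◇p is T, p is F. ✗
c: ◇◇p is T, p is T. ✓
d: ◇◇p is T, p is F. ✗
Satisfying worlds: {c}.

1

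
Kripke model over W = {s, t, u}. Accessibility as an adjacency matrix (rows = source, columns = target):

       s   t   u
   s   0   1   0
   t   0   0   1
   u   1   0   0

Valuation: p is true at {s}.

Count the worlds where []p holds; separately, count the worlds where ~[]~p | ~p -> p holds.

For []p:
s: successors {t}; p there: t:F. ✗
t: successors {u}; p there: u:F. ✗
u: successors {s}; p there: s:T. ✓
— 1 world.
For ~[]~p | ~p -> p:
s: ~[]~p | ~p is F, p is T. ✓
t: ~[]~p | ~p is T, p is F. ✗
u: ~[]~p | ~p is T, p is F. ✗
— 1 world.

1 and 1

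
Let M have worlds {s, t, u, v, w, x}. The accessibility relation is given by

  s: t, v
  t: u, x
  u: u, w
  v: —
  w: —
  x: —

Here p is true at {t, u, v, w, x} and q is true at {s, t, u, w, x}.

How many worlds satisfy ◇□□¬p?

3

s: successors {t, v}; □□¬p there: t:F, v:T. ✓
t: successors {u, x}; □□¬p there: u:F, x:T. ✓
u: successors {u, w}; □□¬p there: u:F, w:T. ✓
v: no successors, so ◇□□¬p fails. ✗
w: no successors, so ◇□□¬p fails. ✗
x: no successors, so ◇□□¬p fails. ✗
Satisfying worlds: {s, t, u}.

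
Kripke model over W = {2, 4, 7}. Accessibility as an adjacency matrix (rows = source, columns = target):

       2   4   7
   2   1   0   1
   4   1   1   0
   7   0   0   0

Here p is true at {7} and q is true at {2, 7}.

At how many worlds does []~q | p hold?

1

2: []~q is F, p is F. ✗
4: []~q is F, p is F. ✗
7: []~q is T, p is T. ✓
Satisfying worlds: {7}.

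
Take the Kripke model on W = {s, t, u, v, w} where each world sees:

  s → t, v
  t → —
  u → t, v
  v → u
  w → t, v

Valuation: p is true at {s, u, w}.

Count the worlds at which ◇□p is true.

3

s: successors {t, v}; □p there: t:T, v:T. ✓
t: no successors, so ◇□p fails. ✗
u: successors {t, v}; □p there: t:T, v:T. ✓
v: successors {u}; □p there: u:F. ✗
w: successors {t, v}; □p there: t:T, v:T. ✓
Satisfying worlds: {s, u, w}.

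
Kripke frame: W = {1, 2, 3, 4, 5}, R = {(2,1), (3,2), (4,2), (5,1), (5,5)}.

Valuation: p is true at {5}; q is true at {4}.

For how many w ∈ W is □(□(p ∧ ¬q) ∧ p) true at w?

1

1: no successors, so □(□(p ∧ ¬q) ∧ p) holds vacuously. ✓
2: successors {1}; □(p ∧ ¬q) ∧ p there: 1:F. ✗
3: successors {2}; □(p ∧ ¬q) ∧ p there: 2:F. ✗
4: successors {2}; □(p ∧ ¬q) ∧ p there: 2:F. ✗
5: successors {1, 5}; □(p ∧ ¬q) ∧ p there: 1:F, 5:F. ✗
Satisfying worlds: {1}.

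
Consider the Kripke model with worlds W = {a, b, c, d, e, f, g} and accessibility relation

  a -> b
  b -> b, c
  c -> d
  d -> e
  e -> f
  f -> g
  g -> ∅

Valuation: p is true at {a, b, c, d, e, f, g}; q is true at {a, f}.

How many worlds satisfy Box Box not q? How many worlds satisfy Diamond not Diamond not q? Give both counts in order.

For Box Box not q:
a: successors {b}; Box not q there: b:T. ✓
b: successors {b, c}; Box not q there: b:T, c:T. ✓
c: successors {d}; Box not q there: d:T. ✓
d: successors {e}; Box not q there: e:F. ✗
e: successors {f}; Box not q there: f:T. ✓
f: successors {g}; Box not q there: g:T. ✓
g: no successors, so Box Box not q holds vacuously. ✓
— 6 worlds.
For Diamond not Diamond not q:
a: successors {b}; not Diamond not q there: b:F. ✗
b: successors {b, c}; not Diamond not q there: b:F, c:F. ✗
c: successors {d}; not Diamond not q there: d:F. ✗
d: successors {e}; not Diamond not q there: e:T. ✓
e: successors {f}; not Diamond not q there: f:F. ✗
f: successors {g}; not Diamond not q there: g:T. ✓
g: no successors, so Diamond not Diamond not q fails. ✗
— 2 worlds.

6 and 2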